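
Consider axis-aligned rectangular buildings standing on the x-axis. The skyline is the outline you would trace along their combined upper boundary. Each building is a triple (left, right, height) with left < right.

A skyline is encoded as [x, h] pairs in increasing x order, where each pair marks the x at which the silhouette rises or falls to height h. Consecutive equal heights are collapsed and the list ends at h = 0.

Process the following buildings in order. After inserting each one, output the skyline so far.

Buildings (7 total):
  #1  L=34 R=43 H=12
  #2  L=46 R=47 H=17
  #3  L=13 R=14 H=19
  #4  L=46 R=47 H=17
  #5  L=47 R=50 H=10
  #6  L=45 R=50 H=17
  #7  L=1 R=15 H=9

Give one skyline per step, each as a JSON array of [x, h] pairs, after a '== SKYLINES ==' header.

== SKYLINES ==
[[34,12],[43,0]]
[[34,12],[43,0],[46,17],[47,0]]
[[13,19],[14,0],[34,12],[43,0],[46,17],[47,0]]
[[13,19],[14,0],[34,12],[43,0],[46,17],[47,0]]
[[13,19],[14,0],[34,12],[43,0],[46,17],[47,10],[50,0]]
[[13,19],[14,0],[34,12],[43,0],[45,17],[50,0]]
[[1,9],[13,19],[14,9],[15,0],[34,12],[43,0],[45,17],[50,0]]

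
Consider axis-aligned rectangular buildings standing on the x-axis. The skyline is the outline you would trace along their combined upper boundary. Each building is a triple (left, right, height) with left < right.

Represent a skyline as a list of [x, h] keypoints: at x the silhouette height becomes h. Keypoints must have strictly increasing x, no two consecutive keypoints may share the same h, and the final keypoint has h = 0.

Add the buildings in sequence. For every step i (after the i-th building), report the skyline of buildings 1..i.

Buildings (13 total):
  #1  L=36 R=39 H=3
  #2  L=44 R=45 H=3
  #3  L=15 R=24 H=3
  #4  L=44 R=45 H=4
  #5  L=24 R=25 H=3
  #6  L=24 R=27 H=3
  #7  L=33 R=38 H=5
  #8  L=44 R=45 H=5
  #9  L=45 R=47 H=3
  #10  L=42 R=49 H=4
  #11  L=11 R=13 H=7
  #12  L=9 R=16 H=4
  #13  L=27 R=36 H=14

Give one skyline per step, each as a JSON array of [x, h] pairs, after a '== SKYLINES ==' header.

== SKYLINES ==
[[36,3],[39,0]]
[[36,3],[39,0],[44,3],[45,0]]
[[15,3],[24,0],[36,3],[39,0],[44,3],[45,0]]
[[15,3],[24,0],[36,3],[39,0],[44,4],[45,0]]
[[15,3],[25,0],[36,3],[39,0],[44,4],[45,0]]
[[15,3],[27,0],[36,3],[39,0],[44,4],[45,0]]
[[15,3],[27,0],[33,5],[38,3],[39,0],[44,4],[45,0]]
[[15,3],[27,0],[33,5],[38,3],[39,0],[44,5],[45,0]]
[[15,3],[27,0],[33,5],[38,3],[39,0],[44,5],[45,3],[47,0]]
[[15,3],[27,0],[33,5],[38,3],[39,0],[42,4],[44,5],[45,4],[49,0]]
[[11,7],[13,0],[15,3],[27,0],[33,5],[38,3],[39,0],[42,4],[44,5],[45,4],[49,0]]
[[9,4],[11,7],[13,4],[16,3],[27,0],[33,5],[38,3],[39,0],[42,4],[44,5],[45,4],[49,0]]
[[9,4],[11,7],[13,4],[16,3],[27,14],[36,5],[38,3],[39,0],[42,4],[44,5],[45,4],[49,0]]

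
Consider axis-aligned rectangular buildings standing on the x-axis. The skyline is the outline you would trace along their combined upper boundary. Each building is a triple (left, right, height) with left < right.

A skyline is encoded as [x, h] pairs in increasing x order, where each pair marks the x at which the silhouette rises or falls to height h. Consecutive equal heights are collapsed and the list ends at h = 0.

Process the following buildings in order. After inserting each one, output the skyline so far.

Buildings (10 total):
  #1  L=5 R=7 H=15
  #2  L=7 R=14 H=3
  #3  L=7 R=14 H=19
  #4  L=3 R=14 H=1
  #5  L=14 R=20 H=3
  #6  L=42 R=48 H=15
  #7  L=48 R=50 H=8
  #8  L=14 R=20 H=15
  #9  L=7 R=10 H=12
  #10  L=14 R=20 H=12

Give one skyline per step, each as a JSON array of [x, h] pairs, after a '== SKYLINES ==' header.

== SKYLINES ==
[[5,15],[7,0]]
[[5,15],[7,3],[14,0]]
[[5,15],[7,19],[14,0]]
[[3,1],[5,15],[7,19],[14,0]]
[[3,1],[5,15],[7,19],[14,3],[20,0]]
[[3,1],[5,15],[7,19],[14,3],[20,0],[42,15],[48,0]]
[[3,1],[5,15],[7,19],[14,3],[20,0],[42,15],[48,8],[50,0]]
[[3,1],[5,15],[7,19],[14,15],[20,0],[42,15],[48,8],[50,0]]
[[3,1],[5,15],[7,19],[14,15],[20,0],[42,15],[48,8],[50,0]]
[[3,1],[5,15],[7,19],[14,15],[20,0],[42,15],[48,8],[50,0]]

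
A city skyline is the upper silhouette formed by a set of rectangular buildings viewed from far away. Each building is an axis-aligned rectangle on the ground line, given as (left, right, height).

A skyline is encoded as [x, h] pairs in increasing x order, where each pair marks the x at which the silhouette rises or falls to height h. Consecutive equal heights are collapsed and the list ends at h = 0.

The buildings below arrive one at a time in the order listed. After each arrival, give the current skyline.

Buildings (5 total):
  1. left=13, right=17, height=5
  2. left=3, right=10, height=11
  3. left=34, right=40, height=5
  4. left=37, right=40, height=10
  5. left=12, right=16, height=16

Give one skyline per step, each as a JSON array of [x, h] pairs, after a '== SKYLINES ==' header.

== SKYLINES ==
[[13,5],[17,0]]
[[3,11],[10,0],[13,5],[17,0]]
[[3,11],[10,0],[13,5],[17,0],[34,5],[40,0]]
[[3,11],[10,0],[13,5],[17,0],[34,5],[37,10],[40,0]]
[[3,11],[10,0],[12,16],[16,5],[17,0],[34,5],[37,10],[40,0]]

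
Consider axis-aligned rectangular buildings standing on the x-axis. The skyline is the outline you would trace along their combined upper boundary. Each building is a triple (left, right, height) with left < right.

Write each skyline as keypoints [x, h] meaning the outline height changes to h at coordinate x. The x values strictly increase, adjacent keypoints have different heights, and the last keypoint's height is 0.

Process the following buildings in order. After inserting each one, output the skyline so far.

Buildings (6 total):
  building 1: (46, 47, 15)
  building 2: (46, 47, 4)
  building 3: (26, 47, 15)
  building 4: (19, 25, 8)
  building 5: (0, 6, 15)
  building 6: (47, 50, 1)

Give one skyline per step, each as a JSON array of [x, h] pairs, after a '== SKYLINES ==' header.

== SKYLINES ==
[[46,15],[47,0]]
[[46,15],[47,0]]
[[26,15],[47,0]]
[[19,8],[25,0],[26,15],[47,0]]
[[0,15],[6,0],[19,8],[25,0],[26,15],[47,0]]
[[0,15],[6,0],[19,8],[25,0],[26,15],[47,1],[50,0]]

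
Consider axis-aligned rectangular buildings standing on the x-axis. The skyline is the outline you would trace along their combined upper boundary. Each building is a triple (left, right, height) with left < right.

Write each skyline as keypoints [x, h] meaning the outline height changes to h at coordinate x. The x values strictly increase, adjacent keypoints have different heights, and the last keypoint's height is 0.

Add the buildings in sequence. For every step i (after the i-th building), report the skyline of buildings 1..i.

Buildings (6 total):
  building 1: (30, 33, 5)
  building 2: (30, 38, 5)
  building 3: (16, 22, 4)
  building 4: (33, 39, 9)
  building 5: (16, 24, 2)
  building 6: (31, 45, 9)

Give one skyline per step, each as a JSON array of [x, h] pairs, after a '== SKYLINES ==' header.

== SKYLINES ==
[[30,5],[33,0]]
[[30,5],[38,0]]
[[16,4],[22,0],[30,5],[38,0]]
[[16,4],[22,0],[30,5],[33,9],[39,0]]
[[16,4],[22,2],[24,0],[30,5],[33,9],[39,0]]
[[16,4],[22,2],[24,0],[30,5],[31,9],[45,0]]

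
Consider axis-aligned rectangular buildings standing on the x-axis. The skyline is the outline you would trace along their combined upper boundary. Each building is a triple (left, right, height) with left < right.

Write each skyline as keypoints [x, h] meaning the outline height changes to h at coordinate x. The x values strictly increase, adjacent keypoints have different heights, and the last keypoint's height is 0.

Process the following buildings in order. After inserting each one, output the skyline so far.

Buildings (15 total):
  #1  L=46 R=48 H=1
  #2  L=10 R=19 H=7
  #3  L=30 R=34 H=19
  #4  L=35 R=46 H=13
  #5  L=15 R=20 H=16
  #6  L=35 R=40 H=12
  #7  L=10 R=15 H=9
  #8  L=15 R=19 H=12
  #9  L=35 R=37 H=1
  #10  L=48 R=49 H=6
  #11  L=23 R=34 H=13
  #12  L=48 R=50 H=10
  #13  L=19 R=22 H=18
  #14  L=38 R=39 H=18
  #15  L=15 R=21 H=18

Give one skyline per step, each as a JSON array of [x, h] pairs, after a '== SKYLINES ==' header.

== SKYLINES ==
[[46,1],[48,0]]
[[10,7],[19,0],[46,1],[48,0]]
[[10,7],[19,0],[30,19],[34,0],[46,1],[48,0]]
[[10,7],[19,0],[30,19],[34,0],[35,13],[46,1],[48,0]]
[[10,7],[15,16],[20,0],[30,19],[34,0],[35,13],[46,1],[48,0]]
[[10,7],[15,16],[20,0],[30,19],[34,0],[35,13],[46,1],[48,0]]
[[10,9],[15,16],[20,0],[30,19],[34,0],[35,13],[46,1],[48,0]]
[[10,9],[15,16],[20,0],[30,19],[34,0],[35,13],[46,1],[48,0]]
[[10,9],[15,16],[20,0],[30,19],[34,0],[35,13],[46,1],[48,0]]
[[10,9],[15,16],[20,0],[30,19],[34,0],[35,13],[46,1],[48,6],[49,0]]
[[10,9],[15,16],[20,0],[23,13],[30,19],[34,0],[35,13],[46,1],[48,6],[49,0]]
[[10,9],[15,16],[20,0],[23,13],[30,19],[34,0],[35,13],[46,1],[48,10],[50,0]]
[[10,9],[15,16],[19,18],[22,0],[23,13],[30,19],[34,0],[35,13],[46,1],[48,10],[50,0]]
[[10,9],[15,16],[19,18],[22,0],[23,13],[30,19],[34,0],[35,13],[38,18],[39,13],[46,1],[48,10],[50,0]]
[[10,9],[15,18],[22,0],[23,13],[30,19],[34,0],[35,13],[38,18],[39,13],[46,1],[48,10],[50,0]]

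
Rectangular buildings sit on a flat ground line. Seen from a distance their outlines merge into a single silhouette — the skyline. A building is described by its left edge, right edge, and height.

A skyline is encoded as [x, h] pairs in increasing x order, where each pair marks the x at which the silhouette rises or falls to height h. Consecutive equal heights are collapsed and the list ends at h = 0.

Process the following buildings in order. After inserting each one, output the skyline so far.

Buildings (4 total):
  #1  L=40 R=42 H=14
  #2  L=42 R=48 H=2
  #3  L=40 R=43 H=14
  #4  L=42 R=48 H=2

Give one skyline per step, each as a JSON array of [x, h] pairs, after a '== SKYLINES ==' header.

== SKYLINES ==
[[40,14],[42,0]]
[[40,14],[42,2],[48,0]]
[[40,14],[43,2],[48,0]]
[[40,14],[43,2],[48,0]]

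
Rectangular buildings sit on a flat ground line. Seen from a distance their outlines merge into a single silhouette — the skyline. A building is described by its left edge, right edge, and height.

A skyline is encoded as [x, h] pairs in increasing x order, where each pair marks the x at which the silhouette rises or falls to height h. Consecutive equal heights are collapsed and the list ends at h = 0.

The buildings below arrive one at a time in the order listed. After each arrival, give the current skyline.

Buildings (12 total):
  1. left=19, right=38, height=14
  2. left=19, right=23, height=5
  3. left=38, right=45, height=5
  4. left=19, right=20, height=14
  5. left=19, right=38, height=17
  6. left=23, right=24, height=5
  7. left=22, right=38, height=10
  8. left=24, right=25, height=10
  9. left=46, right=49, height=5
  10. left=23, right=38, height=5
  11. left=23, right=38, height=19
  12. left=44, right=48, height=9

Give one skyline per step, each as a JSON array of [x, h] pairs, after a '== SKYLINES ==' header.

== SKYLINES ==
[[19,14],[38,0]]
[[19,14],[38,0]]
[[19,14],[38,5],[45,0]]
[[19,14],[38,5],[45,0]]
[[19,17],[38,5],[45,0]]
[[19,17],[38,5],[45,0]]
[[19,17],[38,5],[45,0]]
[[19,17],[38,5],[45,0]]
[[19,17],[38,5],[45,0],[46,5],[49,0]]
[[19,17],[38,5],[45,0],[46,5],[49,0]]
[[19,17],[23,19],[38,5],[45,0],[46,5],[49,0]]
[[19,17],[23,19],[38,5],[44,9],[48,5],[49,0]]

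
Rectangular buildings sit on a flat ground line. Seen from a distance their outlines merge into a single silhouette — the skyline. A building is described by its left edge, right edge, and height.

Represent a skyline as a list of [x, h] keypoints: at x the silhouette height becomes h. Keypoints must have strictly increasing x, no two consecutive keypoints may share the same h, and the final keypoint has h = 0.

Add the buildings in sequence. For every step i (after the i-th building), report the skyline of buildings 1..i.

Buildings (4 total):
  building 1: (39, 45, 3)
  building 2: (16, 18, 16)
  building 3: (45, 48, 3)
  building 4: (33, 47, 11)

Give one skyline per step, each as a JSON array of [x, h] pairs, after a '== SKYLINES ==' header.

== SKYLINES ==
[[39,3],[45,0]]
[[16,16],[18,0],[39,3],[45,0]]
[[16,16],[18,0],[39,3],[48,0]]
[[16,16],[18,0],[33,11],[47,3],[48,0]]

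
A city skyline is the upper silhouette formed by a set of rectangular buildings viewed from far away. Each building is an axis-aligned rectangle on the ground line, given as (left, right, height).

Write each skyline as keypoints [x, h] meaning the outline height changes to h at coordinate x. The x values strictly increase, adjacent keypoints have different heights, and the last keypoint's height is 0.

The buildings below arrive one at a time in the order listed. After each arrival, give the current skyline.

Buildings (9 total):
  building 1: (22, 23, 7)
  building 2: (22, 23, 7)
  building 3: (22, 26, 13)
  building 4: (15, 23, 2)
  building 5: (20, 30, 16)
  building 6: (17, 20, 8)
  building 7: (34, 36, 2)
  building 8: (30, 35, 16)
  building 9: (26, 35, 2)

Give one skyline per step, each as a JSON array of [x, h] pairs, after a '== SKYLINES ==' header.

== SKYLINES ==
[[22,7],[23,0]]
[[22,7],[23,0]]
[[22,13],[26,0]]
[[15,2],[22,13],[26,0]]
[[15,2],[20,16],[30,0]]
[[15,2],[17,8],[20,16],[30,0]]
[[15,2],[17,8],[20,16],[30,0],[34,2],[36,0]]
[[15,2],[17,8],[20,16],[35,2],[36,0]]
[[15,2],[17,8],[20,16],[35,2],[36,0]]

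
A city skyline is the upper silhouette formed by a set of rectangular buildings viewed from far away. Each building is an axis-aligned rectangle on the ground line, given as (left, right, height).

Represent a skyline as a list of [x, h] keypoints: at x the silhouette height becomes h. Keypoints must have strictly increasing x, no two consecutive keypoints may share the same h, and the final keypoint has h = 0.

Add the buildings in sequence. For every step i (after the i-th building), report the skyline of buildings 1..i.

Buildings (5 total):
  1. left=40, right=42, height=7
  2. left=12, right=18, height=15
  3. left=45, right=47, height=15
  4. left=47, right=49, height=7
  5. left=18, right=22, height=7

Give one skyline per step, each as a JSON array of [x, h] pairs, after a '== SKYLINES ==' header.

== SKYLINES ==
[[40,7],[42,0]]
[[12,15],[18,0],[40,7],[42,0]]
[[12,15],[18,0],[40,7],[42,0],[45,15],[47,0]]
[[12,15],[18,0],[40,7],[42,0],[45,15],[47,7],[49,0]]
[[12,15],[18,7],[22,0],[40,7],[42,0],[45,15],[47,7],[49,0]]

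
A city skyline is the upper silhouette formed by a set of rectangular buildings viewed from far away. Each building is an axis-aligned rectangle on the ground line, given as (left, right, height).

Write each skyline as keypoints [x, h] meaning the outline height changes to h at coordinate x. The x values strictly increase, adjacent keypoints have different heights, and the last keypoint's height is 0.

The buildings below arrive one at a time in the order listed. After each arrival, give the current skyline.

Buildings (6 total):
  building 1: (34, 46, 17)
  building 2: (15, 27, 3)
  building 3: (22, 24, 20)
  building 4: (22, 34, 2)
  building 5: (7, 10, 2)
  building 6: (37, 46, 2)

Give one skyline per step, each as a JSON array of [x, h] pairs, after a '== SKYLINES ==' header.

== SKYLINES ==
[[34,17],[46,0]]
[[15,3],[27,0],[34,17],[46,0]]
[[15,3],[22,20],[24,3],[27,0],[34,17],[46,0]]
[[15,3],[22,20],[24,3],[27,2],[34,17],[46,0]]
[[7,2],[10,0],[15,3],[22,20],[24,3],[27,2],[34,17],[46,0]]
[[7,2],[10,0],[15,3],[22,20],[24,3],[27,2],[34,17],[46,0]]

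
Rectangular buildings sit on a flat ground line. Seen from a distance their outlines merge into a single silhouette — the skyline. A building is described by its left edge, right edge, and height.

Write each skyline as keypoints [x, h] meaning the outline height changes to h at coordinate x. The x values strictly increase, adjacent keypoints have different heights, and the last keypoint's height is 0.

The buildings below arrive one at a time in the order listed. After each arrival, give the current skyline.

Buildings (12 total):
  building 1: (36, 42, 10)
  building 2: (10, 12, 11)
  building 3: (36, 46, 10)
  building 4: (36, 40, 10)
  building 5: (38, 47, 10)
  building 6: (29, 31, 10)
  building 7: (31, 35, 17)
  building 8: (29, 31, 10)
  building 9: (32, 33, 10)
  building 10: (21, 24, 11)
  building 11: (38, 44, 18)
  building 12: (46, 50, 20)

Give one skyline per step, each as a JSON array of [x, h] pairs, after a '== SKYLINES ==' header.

== SKYLINES ==
[[36,10],[42,0]]
[[10,11],[12,0],[36,10],[42,0]]
[[10,11],[12,0],[36,10],[46,0]]
[[10,11],[12,0],[36,10],[46,0]]
[[10,11],[12,0],[36,10],[47,0]]
[[10,11],[12,0],[29,10],[31,0],[36,10],[47,0]]
[[10,11],[12,0],[29,10],[31,17],[35,0],[36,10],[47,0]]
[[10,11],[12,0],[29,10],[31,17],[35,0],[36,10],[47,0]]
[[10,11],[12,0],[29,10],[31,17],[35,0],[36,10],[47,0]]
[[10,11],[12,0],[21,11],[24,0],[29,10],[31,17],[35,0],[36,10],[47,0]]
[[10,11],[12,0],[21,11],[24,0],[29,10],[31,17],[35,0],[36,10],[38,18],[44,10],[47,0]]
[[10,11],[12,0],[21,11],[24,0],[29,10],[31,17],[35,0],[36,10],[38,18],[44,10],[46,20],[50,0]]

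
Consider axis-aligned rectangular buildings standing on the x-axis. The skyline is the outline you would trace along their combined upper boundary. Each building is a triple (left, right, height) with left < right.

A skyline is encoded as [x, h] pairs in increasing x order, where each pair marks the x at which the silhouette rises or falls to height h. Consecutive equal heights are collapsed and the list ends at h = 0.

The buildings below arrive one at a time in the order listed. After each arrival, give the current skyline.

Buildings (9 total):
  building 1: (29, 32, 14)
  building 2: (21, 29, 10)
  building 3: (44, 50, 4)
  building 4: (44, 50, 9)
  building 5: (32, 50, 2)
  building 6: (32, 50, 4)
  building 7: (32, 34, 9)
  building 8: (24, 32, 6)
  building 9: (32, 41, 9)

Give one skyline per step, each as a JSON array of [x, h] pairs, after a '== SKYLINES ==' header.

== SKYLINES ==
[[29,14],[32,0]]
[[21,10],[29,14],[32,0]]
[[21,10],[29,14],[32,0],[44,4],[50,0]]
[[21,10],[29,14],[32,0],[44,9],[50,0]]
[[21,10],[29,14],[32,2],[44,9],[50,0]]
[[21,10],[29,14],[32,4],[44,9],[50,0]]
[[21,10],[29,14],[32,9],[34,4],[44,9],[50,0]]
[[21,10],[29,14],[32,9],[34,4],[44,9],[50,0]]
[[21,10],[29,14],[32,9],[41,4],[44,9],[50,0]]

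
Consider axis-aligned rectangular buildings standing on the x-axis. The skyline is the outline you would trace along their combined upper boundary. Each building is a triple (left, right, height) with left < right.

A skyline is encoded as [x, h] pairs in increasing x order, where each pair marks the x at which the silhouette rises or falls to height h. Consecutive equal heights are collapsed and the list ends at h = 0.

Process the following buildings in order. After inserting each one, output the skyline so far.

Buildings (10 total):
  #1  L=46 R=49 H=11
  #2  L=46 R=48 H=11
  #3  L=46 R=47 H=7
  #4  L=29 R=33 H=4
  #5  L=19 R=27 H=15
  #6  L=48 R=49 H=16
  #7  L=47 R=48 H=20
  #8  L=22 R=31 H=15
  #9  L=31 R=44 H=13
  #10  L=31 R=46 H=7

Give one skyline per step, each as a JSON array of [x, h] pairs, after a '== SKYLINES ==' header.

== SKYLINES ==
[[46,11],[49,0]]
[[46,11],[49,0]]
[[46,11],[49,0]]
[[29,4],[33,0],[46,11],[49,0]]
[[19,15],[27,0],[29,4],[33,0],[46,11],[49,0]]
[[19,15],[27,0],[29,4],[33,0],[46,11],[48,16],[49,0]]
[[19,15],[27,0],[29,4],[33,0],[46,11],[47,20],[48,16],[49,0]]
[[19,15],[31,4],[33,0],[46,11],[47,20],[48,16],[49,0]]
[[19,15],[31,13],[44,0],[46,11],[47,20],[48,16],[49,0]]
[[19,15],[31,13],[44,7],[46,11],[47,20],[48,16],[49,0]]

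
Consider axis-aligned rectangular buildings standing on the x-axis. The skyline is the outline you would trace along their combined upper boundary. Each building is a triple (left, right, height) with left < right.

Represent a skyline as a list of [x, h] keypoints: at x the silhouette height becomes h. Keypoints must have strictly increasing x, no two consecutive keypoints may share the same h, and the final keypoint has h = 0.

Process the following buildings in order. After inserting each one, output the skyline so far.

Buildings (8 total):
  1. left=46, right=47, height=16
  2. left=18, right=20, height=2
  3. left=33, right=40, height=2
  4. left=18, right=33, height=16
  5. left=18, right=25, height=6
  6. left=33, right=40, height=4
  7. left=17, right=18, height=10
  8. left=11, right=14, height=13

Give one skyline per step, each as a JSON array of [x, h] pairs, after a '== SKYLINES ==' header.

== SKYLINES ==
[[46,16],[47,0]]
[[18,2],[20,0],[46,16],[47,0]]
[[18,2],[20,0],[33,2],[40,0],[46,16],[47,0]]
[[18,16],[33,2],[40,0],[46,16],[47,0]]
[[18,16],[33,2],[40,0],[46,16],[47,0]]
[[18,16],[33,4],[40,0],[46,16],[47,0]]
[[17,10],[18,16],[33,4],[40,0],[46,16],[47,0]]
[[11,13],[14,0],[17,10],[18,16],[33,4],[40,0],[46,16],[47,0]]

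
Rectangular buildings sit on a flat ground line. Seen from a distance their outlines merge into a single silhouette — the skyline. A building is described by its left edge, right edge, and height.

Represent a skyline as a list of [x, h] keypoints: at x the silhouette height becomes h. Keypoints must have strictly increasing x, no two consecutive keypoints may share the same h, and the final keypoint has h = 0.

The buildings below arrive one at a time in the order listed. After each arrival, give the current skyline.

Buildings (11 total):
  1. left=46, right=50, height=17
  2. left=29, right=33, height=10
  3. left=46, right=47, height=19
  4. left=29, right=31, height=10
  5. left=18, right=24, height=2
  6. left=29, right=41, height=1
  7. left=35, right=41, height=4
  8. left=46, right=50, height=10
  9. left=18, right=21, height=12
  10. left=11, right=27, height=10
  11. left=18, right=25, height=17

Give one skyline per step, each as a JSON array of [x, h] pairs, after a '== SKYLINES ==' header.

== SKYLINES ==
[[46,17],[50,0]]
[[29,10],[33,0],[46,17],[50,0]]
[[29,10],[33,0],[46,19],[47,17],[50,0]]
[[29,10],[33,0],[46,19],[47,17],[50,0]]
[[18,2],[24,0],[29,10],[33,0],[46,19],[47,17],[50,0]]
[[18,2],[24,0],[29,10],[33,1],[41,0],[46,19],[47,17],[50,0]]
[[18,2],[24,0],[29,10],[33,1],[35,4],[41,0],[46,19],[47,17],[50,0]]
[[18,2],[24,0],[29,10],[33,1],[35,4],[41,0],[46,19],[47,17],[50,0]]
[[18,12],[21,2],[24,0],[29,10],[33,1],[35,4],[41,0],[46,19],[47,17],[50,0]]
[[11,10],[18,12],[21,10],[27,0],[29,10],[33,1],[35,4],[41,0],[46,19],[47,17],[50,0]]
[[11,10],[18,17],[25,10],[27,0],[29,10],[33,1],[35,4],[41,0],[46,19],[47,17],[50,0]]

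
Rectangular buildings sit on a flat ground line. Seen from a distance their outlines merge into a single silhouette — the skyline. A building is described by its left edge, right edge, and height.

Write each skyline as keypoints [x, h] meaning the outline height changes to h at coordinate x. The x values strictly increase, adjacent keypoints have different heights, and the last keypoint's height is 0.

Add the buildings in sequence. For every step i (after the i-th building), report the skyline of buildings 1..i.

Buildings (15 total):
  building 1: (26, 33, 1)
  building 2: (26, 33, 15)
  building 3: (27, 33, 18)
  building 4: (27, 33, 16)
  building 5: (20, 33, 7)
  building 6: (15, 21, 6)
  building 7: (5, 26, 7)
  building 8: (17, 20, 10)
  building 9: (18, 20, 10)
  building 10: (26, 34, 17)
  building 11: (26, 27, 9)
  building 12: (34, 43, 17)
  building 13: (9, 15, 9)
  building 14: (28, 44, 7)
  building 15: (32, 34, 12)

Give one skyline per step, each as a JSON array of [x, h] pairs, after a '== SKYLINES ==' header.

== SKYLINES ==
[[26,1],[33,0]]
[[26,15],[33,0]]
[[26,15],[27,18],[33,0]]
[[26,15],[27,18],[33,0]]
[[20,7],[26,15],[27,18],[33,0]]
[[15,6],[20,7],[26,15],[27,18],[33,0]]
[[5,7],[26,15],[27,18],[33,0]]
[[5,7],[17,10],[20,7],[26,15],[27,18],[33,0]]
[[5,7],[17,10],[20,7],[26,15],[27,18],[33,0]]
[[5,7],[17,10],[20,7],[26,17],[27,18],[33,17],[34,0]]
[[5,7],[17,10],[20,7],[26,17],[27,18],[33,17],[34,0]]
[[5,7],[17,10],[20,7],[26,17],[27,18],[33,17],[43,0]]
[[5,7],[9,9],[15,7],[17,10],[20,7],[26,17],[27,18],[33,17],[43,0]]
[[5,7],[9,9],[15,7],[17,10],[20,7],[26,17],[27,18],[33,17],[43,7],[44,0]]
[[5,7],[9,9],[15,7],[17,10],[20,7],[26,17],[27,18],[33,17],[43,7],[44,0]]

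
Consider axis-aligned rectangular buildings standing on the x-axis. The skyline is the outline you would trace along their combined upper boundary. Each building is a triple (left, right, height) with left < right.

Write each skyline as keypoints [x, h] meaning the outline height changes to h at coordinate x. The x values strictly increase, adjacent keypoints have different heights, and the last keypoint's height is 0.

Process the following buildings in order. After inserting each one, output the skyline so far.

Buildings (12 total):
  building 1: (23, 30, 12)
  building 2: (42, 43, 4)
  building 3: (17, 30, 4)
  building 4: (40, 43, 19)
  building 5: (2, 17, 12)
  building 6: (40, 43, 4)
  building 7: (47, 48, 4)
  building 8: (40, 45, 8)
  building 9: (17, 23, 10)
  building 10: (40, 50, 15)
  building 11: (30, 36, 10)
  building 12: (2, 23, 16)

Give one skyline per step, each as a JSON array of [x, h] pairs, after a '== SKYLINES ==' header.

== SKYLINES ==
[[23,12],[30,0]]
[[23,12],[30,0],[42,4],[43,0]]
[[17,4],[23,12],[30,0],[42,4],[43,0]]
[[17,4],[23,12],[30,0],[40,19],[43,0]]
[[2,12],[17,4],[23,12],[30,0],[40,19],[43,0]]
[[2,12],[17,4],[23,12],[30,0],[40,19],[43,0]]
[[2,12],[17,4],[23,12],[30,0],[40,19],[43,0],[47,4],[48,0]]
[[2,12],[17,4],[23,12],[30,0],[40,19],[43,8],[45,0],[47,4],[48,0]]
[[2,12],[17,10],[23,12],[30,0],[40,19],[43,8],[45,0],[47,4],[48,0]]
[[2,12],[17,10],[23,12],[30,0],[40,19],[43,15],[50,0]]
[[2,12],[17,10],[23,12],[30,10],[36,0],[40,19],[43,15],[50,0]]
[[2,16],[23,12],[30,10],[36,0],[40,19],[43,15],[50,0]]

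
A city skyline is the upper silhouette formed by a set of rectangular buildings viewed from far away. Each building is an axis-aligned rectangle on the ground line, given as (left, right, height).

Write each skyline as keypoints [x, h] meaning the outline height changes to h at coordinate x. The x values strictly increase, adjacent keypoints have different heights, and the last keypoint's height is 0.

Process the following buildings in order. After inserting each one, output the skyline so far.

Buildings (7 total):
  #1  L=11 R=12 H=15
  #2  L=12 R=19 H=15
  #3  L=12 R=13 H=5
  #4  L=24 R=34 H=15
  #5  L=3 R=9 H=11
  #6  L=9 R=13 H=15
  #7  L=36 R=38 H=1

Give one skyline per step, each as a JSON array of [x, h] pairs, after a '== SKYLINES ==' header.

== SKYLINES ==
[[11,15],[12,0]]
[[11,15],[19,0]]
[[11,15],[19,0]]
[[11,15],[19,0],[24,15],[34,0]]
[[3,11],[9,0],[11,15],[19,0],[24,15],[34,0]]
[[3,11],[9,15],[19,0],[24,15],[34,0]]
[[3,11],[9,15],[19,0],[24,15],[34,0],[36,1],[38,0]]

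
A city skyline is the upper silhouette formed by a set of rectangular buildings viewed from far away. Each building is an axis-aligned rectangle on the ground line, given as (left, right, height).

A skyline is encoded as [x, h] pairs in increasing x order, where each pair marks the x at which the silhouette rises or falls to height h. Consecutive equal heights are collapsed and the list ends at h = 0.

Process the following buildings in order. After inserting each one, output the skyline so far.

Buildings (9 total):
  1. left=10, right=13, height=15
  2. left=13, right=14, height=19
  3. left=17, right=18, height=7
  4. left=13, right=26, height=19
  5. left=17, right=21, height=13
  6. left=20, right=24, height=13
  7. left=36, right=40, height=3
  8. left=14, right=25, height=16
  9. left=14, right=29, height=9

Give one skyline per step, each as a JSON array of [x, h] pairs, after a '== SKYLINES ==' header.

== SKYLINES ==
[[10,15],[13,0]]
[[10,15],[13,19],[14,0]]
[[10,15],[13,19],[14,0],[17,7],[18,0]]
[[10,15],[13,19],[26,0]]
[[10,15],[13,19],[26,0]]
[[10,15],[13,19],[26,0]]
[[10,15],[13,19],[26,0],[36,3],[40,0]]
[[10,15],[13,19],[26,0],[36,3],[40,0]]
[[10,15],[13,19],[26,9],[29,0],[36,3],[40,0]]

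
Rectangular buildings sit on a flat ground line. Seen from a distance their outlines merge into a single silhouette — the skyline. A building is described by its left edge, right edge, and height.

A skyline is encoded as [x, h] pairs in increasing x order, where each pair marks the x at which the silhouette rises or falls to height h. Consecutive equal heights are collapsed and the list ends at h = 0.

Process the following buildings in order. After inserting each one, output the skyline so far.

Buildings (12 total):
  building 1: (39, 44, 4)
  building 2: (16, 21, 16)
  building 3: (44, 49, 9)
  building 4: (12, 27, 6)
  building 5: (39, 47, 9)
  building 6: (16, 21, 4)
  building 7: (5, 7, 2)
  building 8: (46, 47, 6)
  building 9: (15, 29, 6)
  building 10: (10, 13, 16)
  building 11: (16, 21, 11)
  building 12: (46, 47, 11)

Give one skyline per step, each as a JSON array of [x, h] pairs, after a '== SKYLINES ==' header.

== SKYLINES ==
[[39,4],[44,0]]
[[16,16],[21,0],[39,4],[44,0]]
[[16,16],[21,0],[39,4],[44,9],[49,0]]
[[12,6],[16,16],[21,6],[27,0],[39,4],[44,9],[49,0]]
[[12,6],[16,16],[21,6],[27,0],[39,9],[49,0]]
[[12,6],[16,16],[21,6],[27,0],[39,9],[49,0]]
[[5,2],[7,0],[12,6],[16,16],[21,6],[27,0],[39,9],[49,0]]
[[5,2],[7,0],[12,6],[16,16],[21,6],[27,0],[39,9],[49,0]]
[[5,2],[7,0],[12,6],[16,16],[21,6],[29,0],[39,9],[49,0]]
[[5,2],[7,0],[10,16],[13,6],[16,16],[21,6],[29,0],[39,9],[49,0]]
[[5,2],[7,0],[10,16],[13,6],[16,16],[21,6],[29,0],[39,9],[49,0]]
[[5,2],[7,0],[10,16],[13,6],[16,16],[21,6],[29,0],[39,9],[46,11],[47,9],[49,0]]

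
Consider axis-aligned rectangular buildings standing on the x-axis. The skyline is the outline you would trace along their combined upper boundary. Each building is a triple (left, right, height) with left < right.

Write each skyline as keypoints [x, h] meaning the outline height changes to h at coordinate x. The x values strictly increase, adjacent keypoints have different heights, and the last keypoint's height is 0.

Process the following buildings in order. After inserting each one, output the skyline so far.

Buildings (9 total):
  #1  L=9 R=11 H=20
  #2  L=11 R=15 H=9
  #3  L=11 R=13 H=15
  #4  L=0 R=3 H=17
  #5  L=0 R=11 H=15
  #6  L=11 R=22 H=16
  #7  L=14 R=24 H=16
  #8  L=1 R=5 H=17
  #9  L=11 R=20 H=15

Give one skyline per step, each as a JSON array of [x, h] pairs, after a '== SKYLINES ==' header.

== SKYLINES ==
[[9,20],[11,0]]
[[9,20],[11,9],[15,0]]
[[9,20],[11,15],[13,9],[15,0]]
[[0,17],[3,0],[9,20],[11,15],[13,9],[15,0]]
[[0,17],[3,15],[9,20],[11,15],[13,9],[15,0]]
[[0,17],[3,15],[9,20],[11,16],[22,0]]
[[0,17],[3,15],[9,20],[11,16],[24,0]]
[[0,17],[5,15],[9,20],[11,16],[24,0]]
[[0,17],[5,15],[9,20],[11,16],[24,0]]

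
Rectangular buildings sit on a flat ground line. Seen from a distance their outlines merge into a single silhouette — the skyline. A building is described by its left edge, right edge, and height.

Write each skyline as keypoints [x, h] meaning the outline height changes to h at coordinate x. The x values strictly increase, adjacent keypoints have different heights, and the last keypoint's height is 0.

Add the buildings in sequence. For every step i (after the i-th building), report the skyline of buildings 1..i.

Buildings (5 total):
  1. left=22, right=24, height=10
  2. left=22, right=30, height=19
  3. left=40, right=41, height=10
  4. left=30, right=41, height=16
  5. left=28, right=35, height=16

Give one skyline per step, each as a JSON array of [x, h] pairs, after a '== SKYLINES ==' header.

== SKYLINES ==
[[22,10],[24,0]]
[[22,19],[30,0]]
[[22,19],[30,0],[40,10],[41,0]]
[[22,19],[30,16],[41,0]]
[[22,19],[30,16],[41,0]]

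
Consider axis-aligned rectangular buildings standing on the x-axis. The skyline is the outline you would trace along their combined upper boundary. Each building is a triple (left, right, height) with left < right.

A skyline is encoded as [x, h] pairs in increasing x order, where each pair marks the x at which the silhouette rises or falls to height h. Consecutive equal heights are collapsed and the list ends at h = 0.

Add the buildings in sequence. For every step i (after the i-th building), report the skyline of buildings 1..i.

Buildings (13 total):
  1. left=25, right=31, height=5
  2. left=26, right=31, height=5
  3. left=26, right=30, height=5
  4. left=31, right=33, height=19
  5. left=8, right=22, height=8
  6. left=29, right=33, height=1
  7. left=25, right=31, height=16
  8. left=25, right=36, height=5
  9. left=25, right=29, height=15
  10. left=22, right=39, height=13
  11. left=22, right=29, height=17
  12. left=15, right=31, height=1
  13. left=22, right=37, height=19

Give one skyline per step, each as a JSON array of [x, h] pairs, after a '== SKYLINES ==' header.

== SKYLINES ==
[[25,5],[31,0]]
[[25,5],[31,0]]
[[25,5],[31,0]]
[[25,5],[31,19],[33,0]]
[[8,8],[22,0],[25,5],[31,19],[33,0]]
[[8,8],[22,0],[25,5],[31,19],[33,0]]
[[8,8],[22,0],[25,16],[31,19],[33,0]]
[[8,8],[22,0],[25,16],[31,19],[33,5],[36,0]]
[[8,8],[22,0],[25,16],[31,19],[33,5],[36,0]]
[[8,8],[22,13],[25,16],[31,19],[33,13],[39,0]]
[[8,8],[22,17],[29,16],[31,19],[33,13],[39,0]]
[[8,8],[22,17],[29,16],[31,19],[33,13],[39,0]]
[[8,8],[22,19],[37,13],[39,0]]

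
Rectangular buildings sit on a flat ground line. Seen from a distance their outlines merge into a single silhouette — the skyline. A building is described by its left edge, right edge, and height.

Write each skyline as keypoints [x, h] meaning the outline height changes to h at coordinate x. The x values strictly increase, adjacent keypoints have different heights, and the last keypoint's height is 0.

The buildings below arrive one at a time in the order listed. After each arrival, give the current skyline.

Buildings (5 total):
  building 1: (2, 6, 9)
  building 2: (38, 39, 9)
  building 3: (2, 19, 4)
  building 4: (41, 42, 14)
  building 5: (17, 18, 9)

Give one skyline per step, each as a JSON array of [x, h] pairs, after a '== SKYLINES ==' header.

== SKYLINES ==
[[2,9],[6,0]]
[[2,9],[6,0],[38,9],[39,0]]
[[2,9],[6,4],[19,0],[38,9],[39,0]]
[[2,9],[6,4],[19,0],[38,9],[39,0],[41,14],[42,0]]
[[2,9],[6,4],[17,9],[18,4],[19,0],[38,9],[39,0],[41,14],[42,0]]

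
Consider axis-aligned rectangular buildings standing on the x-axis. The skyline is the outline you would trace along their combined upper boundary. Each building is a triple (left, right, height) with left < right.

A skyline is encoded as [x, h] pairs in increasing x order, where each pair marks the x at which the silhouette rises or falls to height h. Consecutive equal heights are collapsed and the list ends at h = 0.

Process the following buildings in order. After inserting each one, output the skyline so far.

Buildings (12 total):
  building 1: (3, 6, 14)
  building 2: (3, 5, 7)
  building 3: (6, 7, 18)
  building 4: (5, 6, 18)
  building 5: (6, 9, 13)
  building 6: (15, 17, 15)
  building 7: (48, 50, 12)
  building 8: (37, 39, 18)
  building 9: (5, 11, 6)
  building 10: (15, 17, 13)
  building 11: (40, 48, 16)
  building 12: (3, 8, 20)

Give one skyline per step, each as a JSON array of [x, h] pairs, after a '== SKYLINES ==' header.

== SKYLINES ==
[[3,14],[6,0]]
[[3,14],[6,0]]
[[3,14],[6,18],[7,0]]
[[3,14],[5,18],[7,0]]
[[3,14],[5,18],[7,13],[9,0]]
[[3,14],[5,18],[7,13],[9,0],[15,15],[17,0]]
[[3,14],[5,18],[7,13],[9,0],[15,15],[17,0],[48,12],[50,0]]
[[3,14],[5,18],[7,13],[9,0],[15,15],[17,0],[37,18],[39,0],[48,12],[50,0]]
[[3,14],[5,18],[7,13],[9,6],[11,0],[15,15],[17,0],[37,18],[39,0],[48,12],[50,0]]
[[3,14],[5,18],[7,13],[9,6],[11,0],[15,15],[17,0],[37,18],[39,0],[48,12],[50,0]]
[[3,14],[5,18],[7,13],[9,6],[11,0],[15,15],[17,0],[37,18],[39,0],[40,16],[48,12],[50,0]]
[[3,20],[8,13],[9,6],[11,0],[15,15],[17,0],[37,18],[39,0],[40,16],[48,12],[50,0]]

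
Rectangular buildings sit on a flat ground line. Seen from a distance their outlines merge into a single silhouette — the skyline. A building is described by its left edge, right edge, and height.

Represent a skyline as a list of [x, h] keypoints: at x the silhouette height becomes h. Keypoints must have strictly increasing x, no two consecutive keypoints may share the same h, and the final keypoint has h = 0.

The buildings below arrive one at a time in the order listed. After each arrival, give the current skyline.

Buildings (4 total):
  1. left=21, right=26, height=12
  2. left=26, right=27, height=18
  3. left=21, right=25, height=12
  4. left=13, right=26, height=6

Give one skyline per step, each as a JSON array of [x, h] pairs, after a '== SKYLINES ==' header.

== SKYLINES ==
[[21,12],[26,0]]
[[21,12],[26,18],[27,0]]
[[21,12],[26,18],[27,0]]
[[13,6],[21,12],[26,18],[27,0]]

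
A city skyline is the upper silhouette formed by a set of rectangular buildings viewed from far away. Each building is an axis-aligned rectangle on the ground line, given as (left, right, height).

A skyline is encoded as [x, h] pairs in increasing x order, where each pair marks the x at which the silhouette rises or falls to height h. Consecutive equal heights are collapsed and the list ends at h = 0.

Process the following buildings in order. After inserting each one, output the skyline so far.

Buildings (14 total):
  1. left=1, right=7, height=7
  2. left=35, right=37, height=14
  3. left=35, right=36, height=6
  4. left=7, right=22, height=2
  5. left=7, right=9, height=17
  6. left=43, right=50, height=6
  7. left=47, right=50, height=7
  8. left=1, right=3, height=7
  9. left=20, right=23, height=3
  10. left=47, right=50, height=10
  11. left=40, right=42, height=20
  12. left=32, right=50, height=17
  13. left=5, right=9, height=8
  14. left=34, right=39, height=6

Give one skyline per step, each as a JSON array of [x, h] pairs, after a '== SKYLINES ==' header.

== SKYLINES ==
[[1,7],[7,0]]
[[1,7],[7,0],[35,14],[37,0]]
[[1,7],[7,0],[35,14],[37,0]]
[[1,7],[7,2],[22,0],[35,14],[37,0]]
[[1,7],[7,17],[9,2],[22,0],[35,14],[37,0]]
[[1,7],[7,17],[9,2],[22,0],[35,14],[37,0],[43,6],[50,0]]
[[1,7],[7,17],[9,2],[22,0],[35,14],[37,0],[43,6],[47,7],[50,0]]
[[1,7],[7,17],[9,2],[22,0],[35,14],[37,0],[43,6],[47,7],[50,0]]
[[1,7],[7,17],[9,2],[20,3],[23,0],[35,14],[37,0],[43,6],[47,7],[50,0]]
[[1,7],[7,17],[9,2],[20,3],[23,0],[35,14],[37,0],[43,6],[47,10],[50,0]]
[[1,7],[7,17],[9,2],[20,3],[23,0],[35,14],[37,0],[40,20],[42,0],[43,6],[47,10],[50,0]]
[[1,7],[7,17],[9,2],[20,3],[23,0],[32,17],[40,20],[42,17],[50,0]]
[[1,7],[5,8],[7,17],[9,2],[20,3],[23,0],[32,17],[40,20],[42,17],[50,0]]
[[1,7],[5,8],[7,17],[9,2],[20,3],[23,0],[32,17],[40,20],[42,17],[50,0]]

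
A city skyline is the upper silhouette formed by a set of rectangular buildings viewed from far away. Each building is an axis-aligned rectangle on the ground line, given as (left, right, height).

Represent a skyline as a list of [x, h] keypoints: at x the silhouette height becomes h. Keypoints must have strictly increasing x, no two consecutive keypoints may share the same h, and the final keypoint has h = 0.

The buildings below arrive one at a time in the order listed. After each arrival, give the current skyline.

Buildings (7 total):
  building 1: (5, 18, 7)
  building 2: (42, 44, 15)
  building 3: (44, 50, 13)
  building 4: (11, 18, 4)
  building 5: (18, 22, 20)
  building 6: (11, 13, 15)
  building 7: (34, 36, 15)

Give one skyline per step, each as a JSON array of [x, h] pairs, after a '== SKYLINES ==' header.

== SKYLINES ==
[[5,7],[18,0]]
[[5,7],[18,0],[42,15],[44,0]]
[[5,7],[18,0],[42,15],[44,13],[50,0]]
[[5,7],[18,0],[42,15],[44,13],[50,0]]
[[5,7],[18,20],[22,0],[42,15],[44,13],[50,0]]
[[5,7],[11,15],[13,7],[18,20],[22,0],[42,15],[44,13],[50,0]]
[[5,7],[11,15],[13,7],[18,20],[22,0],[34,15],[36,0],[42,15],[44,13],[50,0]]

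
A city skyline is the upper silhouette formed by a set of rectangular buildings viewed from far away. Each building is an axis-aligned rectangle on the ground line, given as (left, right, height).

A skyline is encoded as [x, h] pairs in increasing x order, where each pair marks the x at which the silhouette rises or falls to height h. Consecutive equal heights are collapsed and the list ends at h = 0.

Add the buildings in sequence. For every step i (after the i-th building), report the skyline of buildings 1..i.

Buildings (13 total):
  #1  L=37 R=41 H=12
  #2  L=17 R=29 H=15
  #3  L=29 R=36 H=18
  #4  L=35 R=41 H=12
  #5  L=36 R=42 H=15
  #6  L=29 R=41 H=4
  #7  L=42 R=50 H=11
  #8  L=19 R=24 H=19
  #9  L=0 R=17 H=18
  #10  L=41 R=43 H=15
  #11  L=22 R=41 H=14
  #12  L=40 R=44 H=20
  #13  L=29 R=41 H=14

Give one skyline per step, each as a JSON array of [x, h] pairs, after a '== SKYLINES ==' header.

== SKYLINES ==
[[37,12],[41,0]]
[[17,15],[29,0],[37,12],[41,0]]
[[17,15],[29,18],[36,0],[37,12],[41,0]]
[[17,15],[29,18],[36,12],[41,0]]
[[17,15],[29,18],[36,15],[42,0]]
[[17,15],[29,18],[36,15],[42,0]]
[[17,15],[29,18],[36,15],[42,11],[50,0]]
[[17,15],[19,19],[24,15],[29,18],[36,15],[42,11],[50,0]]
[[0,18],[17,15],[19,19],[24,15],[29,18],[36,15],[42,11],[50,0]]
[[0,18],[17,15],[19,19],[24,15],[29,18],[36,15],[43,11],[50,0]]
[[0,18],[17,15],[19,19],[24,15],[29,18],[36,15],[43,11],[50,0]]
[[0,18],[17,15],[19,19],[24,15],[29,18],[36,15],[40,20],[44,11],[50,0]]
[[0,18],[17,15],[19,19],[24,15],[29,18],[36,15],[40,20],[44,11],[50,0]]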